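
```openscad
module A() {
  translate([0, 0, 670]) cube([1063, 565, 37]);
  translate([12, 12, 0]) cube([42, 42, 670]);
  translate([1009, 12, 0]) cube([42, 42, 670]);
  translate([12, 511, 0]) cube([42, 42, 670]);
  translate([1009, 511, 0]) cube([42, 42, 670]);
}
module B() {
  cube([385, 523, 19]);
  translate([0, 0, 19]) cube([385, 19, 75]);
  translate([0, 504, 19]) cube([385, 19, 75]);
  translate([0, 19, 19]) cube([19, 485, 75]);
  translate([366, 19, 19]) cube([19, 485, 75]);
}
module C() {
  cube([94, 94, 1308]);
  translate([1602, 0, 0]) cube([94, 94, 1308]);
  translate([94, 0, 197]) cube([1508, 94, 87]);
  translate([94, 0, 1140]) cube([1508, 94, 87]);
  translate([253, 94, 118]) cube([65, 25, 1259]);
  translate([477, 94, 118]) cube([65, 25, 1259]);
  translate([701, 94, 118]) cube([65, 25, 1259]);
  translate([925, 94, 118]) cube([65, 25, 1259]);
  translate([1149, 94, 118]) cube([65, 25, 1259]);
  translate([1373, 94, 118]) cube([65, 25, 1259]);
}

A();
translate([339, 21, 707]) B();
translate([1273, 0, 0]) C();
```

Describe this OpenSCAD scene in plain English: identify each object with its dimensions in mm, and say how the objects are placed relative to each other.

A is a rectangular dining table. The top is 1063×565×37 mm with its upper surface at z = 707 mm. It stands on four 42×42 mm square legs, each inset 12 mm from the nearest pair of top edges, running from the floor to the underside of the top.

B is an open-topped rectangular box: outside dimensions 385×523×94 mm, with a uniform wall and base thickness of 19 mm. The base is a full 385×523 slab on the floor; four walls sit on top of the base. The front and back walls (the −y and +y sides) span the full width; the two side walls fit between them.

C is a fence section. Two 94×94 mm posts, 1308 mm tall, stand on the floor with a clear span of 1508 mm between their inner faces. Two horizontal rails of 94×87 mm section span the gap between the posts with their undersides at z = 197 mm and z = 1140 mm, flush with the posts' −y face. 6 pickets, each 65 mm wide, 25 mm thick and 1259 mm tall, are fixed to the +y face of the rails with their bottoms at z = 118 mm, evenly spaced across the span with equal gaps (rounded down to the nearest mm) at the −x end and between each pair — any rounding remainder accumulates at the +x end.

The open box is on top of the table, centred. The fence section is on the floor beside the table on its +x side.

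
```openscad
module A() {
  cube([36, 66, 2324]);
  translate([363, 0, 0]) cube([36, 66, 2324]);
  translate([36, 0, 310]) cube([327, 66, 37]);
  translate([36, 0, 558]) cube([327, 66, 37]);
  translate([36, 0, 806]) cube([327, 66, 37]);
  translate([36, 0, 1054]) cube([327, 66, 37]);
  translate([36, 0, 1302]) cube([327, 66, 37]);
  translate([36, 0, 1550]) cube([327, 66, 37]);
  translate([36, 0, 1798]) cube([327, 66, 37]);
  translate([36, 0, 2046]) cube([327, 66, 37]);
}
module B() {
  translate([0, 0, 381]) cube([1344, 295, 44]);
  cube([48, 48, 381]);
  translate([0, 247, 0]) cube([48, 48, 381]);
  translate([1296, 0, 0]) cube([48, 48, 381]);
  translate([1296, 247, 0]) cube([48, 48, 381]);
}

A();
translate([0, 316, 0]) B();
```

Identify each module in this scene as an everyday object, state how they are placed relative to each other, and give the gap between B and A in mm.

A is a ladder. B is a bench. The bench is on the floor beside the ladder on its +y side. The gap between the bench and the ladder is 250 mm.

The bench's nearest face is 250 mm from the ladder's +y face.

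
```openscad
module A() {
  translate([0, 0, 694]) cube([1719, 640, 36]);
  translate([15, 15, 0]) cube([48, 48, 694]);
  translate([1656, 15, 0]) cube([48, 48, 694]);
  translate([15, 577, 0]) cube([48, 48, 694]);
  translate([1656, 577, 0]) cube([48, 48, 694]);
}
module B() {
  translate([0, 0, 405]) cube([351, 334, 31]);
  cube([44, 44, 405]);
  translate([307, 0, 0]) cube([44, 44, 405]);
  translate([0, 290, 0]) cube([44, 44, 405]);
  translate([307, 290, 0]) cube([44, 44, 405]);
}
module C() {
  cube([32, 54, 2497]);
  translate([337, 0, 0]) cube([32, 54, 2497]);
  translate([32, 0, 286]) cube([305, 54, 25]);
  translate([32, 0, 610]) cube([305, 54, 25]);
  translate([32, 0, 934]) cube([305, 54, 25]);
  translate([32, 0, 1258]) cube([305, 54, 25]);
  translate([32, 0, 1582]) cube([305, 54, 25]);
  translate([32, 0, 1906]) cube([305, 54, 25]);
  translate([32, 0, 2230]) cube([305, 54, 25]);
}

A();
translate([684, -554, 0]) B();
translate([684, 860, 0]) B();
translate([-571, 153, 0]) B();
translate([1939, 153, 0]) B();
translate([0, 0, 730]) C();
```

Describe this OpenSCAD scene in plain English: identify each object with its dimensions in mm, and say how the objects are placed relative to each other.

A is a rectangular dining table. The top is 1719×640×36 mm with its upper surface at z = 730 mm. It stands on four 48×48 mm square legs, each inset 15 mm from the nearest pair of top edges, running from the floor to the underside of the top.

B is a four-legged stool. The seat is 351×334 mm, 31 mm thick, top at z = 436 mm. It stands on four square legs, each 44×44 mm in cross-section, from z = 0 to the seat underside, each flush with a corner of the seat.

C is a wooden ladder with two side rails of 32×54 mm section and 2497 mm height, set 369 mm apart overall. Between them run 7 rectangular rungs (54 mm deep, 25 mm thick), front faces flush with the rails' −y face. The bottom of the first rung is 286 mm above the floor and each subsequent rung is 324 mm higher than the one below.

Four stools sit around the table at the −y, +y, −x, +x sides. The ladder is on top of the table.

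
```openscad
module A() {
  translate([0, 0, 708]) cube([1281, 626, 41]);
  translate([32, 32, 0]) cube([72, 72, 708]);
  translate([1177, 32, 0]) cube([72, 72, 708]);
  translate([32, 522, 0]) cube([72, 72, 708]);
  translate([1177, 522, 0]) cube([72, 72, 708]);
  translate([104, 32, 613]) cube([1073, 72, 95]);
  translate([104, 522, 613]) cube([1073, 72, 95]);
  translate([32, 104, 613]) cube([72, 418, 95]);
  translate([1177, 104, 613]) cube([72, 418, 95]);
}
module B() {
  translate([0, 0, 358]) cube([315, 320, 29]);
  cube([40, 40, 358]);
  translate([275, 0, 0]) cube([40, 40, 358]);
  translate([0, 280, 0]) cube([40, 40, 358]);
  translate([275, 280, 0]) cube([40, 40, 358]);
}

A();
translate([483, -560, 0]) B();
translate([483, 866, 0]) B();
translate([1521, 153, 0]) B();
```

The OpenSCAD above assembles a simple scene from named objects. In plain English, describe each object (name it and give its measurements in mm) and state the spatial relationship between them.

A is a rectangular dining table. The top is 1281×626×41 mm with its upper surface at z = 749 mm. It stands on four 72×72 mm square legs, each inset 32 mm from the nearest pair of top edges, running from the floor to the underside of the top. Four apron rails, 72 mm thick and 95 mm tall, run between adjacent legs with their top edges flush with the underside of the top and their outer faces flush with the legs' outer faces.

B is a four-legged stool. The seat is 315×320 mm, 29 mm thick, top at z = 387 mm. It stands on four square legs, each 40×40 mm in cross-section, from z = 0 to the seat underside, each flush with a corner of the seat.

Three stools sit around the table at the −y, +y, +x sides.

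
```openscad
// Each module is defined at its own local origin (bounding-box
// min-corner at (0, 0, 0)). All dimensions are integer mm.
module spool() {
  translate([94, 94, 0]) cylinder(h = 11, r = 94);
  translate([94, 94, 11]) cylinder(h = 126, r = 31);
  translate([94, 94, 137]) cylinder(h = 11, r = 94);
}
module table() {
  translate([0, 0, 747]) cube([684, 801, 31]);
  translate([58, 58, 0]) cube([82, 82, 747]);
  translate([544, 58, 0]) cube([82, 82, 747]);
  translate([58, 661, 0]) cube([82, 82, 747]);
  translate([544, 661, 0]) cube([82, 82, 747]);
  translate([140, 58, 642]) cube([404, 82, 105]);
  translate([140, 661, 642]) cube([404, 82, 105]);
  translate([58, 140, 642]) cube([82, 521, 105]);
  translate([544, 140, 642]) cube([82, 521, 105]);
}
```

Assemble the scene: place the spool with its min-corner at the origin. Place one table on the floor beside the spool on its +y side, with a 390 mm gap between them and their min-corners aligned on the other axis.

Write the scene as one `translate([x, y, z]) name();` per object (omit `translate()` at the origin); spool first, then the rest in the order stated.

spool();
translate([0, 578, 0]) table();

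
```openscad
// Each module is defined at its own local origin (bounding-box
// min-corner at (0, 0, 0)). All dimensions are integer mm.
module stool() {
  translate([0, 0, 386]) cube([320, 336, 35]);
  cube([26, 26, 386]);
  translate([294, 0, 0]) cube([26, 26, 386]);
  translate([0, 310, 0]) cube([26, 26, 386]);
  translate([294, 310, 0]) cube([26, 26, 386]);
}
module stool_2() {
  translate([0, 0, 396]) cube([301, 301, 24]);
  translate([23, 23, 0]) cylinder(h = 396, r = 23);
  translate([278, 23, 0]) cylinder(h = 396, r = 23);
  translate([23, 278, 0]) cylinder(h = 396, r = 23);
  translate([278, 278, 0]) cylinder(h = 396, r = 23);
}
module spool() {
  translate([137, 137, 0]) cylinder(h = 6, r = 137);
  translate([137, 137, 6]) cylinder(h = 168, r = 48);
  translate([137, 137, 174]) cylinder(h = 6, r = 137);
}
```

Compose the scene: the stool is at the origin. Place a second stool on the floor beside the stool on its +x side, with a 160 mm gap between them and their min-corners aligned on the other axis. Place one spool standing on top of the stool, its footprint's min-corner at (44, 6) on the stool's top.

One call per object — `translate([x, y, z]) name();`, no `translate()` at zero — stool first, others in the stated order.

stool();
translate([480, 0, 0]) stool_2();
translate([44, 6, 421]) spool();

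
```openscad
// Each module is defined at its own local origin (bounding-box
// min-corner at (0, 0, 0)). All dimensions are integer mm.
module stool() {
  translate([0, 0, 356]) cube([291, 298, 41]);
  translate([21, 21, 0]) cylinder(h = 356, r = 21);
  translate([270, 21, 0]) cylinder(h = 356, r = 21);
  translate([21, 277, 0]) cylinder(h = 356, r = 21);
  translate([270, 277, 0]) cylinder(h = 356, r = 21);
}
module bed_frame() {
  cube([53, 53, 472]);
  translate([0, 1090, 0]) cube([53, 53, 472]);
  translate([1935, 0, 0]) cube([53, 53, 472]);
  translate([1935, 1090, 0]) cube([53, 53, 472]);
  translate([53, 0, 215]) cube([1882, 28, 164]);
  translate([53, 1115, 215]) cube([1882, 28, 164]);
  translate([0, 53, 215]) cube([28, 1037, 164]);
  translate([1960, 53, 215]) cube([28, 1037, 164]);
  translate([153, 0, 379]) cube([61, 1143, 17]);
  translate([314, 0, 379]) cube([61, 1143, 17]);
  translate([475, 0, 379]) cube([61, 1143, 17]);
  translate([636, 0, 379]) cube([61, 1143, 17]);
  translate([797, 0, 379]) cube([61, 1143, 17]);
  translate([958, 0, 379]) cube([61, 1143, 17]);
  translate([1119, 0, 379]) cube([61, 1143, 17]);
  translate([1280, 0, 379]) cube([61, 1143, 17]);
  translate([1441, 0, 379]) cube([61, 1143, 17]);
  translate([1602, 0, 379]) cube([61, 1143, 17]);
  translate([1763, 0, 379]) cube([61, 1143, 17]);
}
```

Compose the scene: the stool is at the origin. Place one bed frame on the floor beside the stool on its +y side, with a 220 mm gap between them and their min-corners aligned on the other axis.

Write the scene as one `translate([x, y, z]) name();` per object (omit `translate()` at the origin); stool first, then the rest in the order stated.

stool();
translate([0, 518, 0]) bed_frame();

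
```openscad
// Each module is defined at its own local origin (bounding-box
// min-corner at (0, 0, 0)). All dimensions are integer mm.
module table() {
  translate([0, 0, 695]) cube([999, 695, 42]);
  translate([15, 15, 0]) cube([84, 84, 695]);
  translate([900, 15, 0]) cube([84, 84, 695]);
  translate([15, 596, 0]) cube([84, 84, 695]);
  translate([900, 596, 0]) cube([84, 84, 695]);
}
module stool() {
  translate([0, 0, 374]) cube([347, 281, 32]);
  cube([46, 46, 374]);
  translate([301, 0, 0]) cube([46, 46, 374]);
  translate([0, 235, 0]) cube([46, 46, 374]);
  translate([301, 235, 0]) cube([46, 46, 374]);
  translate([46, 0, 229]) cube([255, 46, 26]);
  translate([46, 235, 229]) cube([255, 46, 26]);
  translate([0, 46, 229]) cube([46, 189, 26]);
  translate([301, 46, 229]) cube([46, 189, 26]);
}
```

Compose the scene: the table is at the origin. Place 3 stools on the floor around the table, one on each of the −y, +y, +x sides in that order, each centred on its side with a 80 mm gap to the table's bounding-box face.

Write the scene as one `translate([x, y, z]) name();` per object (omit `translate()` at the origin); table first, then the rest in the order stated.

table();
translate([326, -361, 0]) stool();
translate([326, 775, 0]) stool();
translate([1079, 207, 0]) stool();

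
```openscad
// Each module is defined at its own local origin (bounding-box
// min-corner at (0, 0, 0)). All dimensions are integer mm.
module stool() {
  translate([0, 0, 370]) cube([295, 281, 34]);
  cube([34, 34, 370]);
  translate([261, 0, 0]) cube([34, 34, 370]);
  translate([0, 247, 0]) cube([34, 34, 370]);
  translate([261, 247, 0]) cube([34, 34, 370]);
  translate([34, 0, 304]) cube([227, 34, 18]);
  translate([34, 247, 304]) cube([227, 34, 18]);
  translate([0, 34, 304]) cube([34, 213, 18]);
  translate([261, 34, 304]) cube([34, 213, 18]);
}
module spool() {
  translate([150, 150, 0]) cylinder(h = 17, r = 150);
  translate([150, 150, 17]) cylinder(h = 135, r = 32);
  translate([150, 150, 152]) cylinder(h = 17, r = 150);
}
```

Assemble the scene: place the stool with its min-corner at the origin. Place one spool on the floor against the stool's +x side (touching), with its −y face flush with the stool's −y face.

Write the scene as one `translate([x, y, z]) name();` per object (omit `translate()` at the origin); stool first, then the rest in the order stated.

stool();
translate([295, 0, 0]) spool();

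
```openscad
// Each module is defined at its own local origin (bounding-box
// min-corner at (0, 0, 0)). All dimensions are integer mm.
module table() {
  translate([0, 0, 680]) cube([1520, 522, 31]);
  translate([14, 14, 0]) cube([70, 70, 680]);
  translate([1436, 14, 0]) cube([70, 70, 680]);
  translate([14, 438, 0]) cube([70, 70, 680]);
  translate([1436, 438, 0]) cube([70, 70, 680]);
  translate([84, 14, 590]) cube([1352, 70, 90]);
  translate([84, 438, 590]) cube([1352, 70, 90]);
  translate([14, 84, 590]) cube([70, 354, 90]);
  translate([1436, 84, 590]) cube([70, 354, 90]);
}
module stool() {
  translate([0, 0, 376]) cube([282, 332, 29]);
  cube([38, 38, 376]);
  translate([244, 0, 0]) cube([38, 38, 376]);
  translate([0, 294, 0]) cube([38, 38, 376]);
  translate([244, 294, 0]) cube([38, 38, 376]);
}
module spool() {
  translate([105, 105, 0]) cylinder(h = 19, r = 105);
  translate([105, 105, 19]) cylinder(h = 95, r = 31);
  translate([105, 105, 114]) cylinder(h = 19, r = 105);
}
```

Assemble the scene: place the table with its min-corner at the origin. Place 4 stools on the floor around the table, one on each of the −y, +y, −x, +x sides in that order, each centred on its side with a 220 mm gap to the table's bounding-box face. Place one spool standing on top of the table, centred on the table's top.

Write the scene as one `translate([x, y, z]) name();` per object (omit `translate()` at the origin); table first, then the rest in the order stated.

table();
translate([619, -552, 0]) stool();
translate([619, 742, 0]) stool();
translate([-502, 95, 0]) stool();
translate([1740, 95, 0]) stool();
translate([655, 156, 711]) spool();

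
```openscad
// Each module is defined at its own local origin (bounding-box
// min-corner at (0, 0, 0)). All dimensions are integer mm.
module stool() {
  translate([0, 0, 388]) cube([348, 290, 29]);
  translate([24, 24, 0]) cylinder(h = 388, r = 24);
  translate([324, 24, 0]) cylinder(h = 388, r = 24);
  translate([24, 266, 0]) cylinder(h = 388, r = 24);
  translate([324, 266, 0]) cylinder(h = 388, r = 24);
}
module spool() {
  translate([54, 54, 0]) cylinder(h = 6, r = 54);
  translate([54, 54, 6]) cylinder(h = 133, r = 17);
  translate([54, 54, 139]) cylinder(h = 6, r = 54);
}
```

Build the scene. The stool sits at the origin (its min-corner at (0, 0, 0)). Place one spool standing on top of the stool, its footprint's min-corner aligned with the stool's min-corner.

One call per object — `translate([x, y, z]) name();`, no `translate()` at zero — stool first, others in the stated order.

stool();
translate([0, 0, 417]) spool();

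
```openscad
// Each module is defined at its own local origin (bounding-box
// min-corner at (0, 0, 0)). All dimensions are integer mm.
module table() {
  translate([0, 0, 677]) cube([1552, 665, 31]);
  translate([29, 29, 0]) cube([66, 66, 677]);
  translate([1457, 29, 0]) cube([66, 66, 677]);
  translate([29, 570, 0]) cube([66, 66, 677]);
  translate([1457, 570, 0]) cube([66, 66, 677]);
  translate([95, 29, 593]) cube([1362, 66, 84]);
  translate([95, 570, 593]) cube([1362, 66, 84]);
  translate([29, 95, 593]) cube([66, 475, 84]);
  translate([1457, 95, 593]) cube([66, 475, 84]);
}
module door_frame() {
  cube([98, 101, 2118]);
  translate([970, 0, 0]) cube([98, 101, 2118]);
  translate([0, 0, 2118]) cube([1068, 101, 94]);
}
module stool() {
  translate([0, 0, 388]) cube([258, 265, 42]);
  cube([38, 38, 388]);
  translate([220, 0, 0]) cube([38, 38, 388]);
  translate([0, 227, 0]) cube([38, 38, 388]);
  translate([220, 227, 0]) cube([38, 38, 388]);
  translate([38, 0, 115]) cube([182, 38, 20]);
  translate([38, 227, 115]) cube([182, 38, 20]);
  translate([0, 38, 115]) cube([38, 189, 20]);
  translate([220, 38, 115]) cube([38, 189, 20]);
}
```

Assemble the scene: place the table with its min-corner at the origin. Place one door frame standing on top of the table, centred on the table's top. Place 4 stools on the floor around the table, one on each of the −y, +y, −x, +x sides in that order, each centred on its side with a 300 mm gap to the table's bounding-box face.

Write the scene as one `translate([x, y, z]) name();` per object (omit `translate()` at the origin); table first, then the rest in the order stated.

table();
translate([242, 282, 708]) door_frame();
translate([647, -565, 0]) stool();
translate([647, 965, 0]) stool();
translate([-558, 200, 0]) stool();
translate([1852, 200, 0]) stool();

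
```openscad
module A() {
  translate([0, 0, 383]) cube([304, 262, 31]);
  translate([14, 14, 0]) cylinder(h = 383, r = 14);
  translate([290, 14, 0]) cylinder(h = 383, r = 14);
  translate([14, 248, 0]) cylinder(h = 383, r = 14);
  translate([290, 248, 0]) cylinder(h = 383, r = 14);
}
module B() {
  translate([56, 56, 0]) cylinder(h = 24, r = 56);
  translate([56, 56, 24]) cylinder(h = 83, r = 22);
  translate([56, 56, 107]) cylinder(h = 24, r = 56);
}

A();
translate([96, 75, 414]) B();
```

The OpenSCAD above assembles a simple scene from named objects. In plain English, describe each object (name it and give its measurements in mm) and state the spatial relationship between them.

A is a simple wooden stool: a rectangular seat 304 mm (x) by 262 mm (y), 31 mm thick, top face at z = 414 mm, on four round legs, each 28 mm in diameter. The legs rest on z = 0, each leg's axis is inset half a diameter from the nearest pair of seat edges (so the leg's bounding box is flush with the corner).

B is a spool: two coaxial disc flanges of radius 56 mm and thickness 24 mm, joined by a core cylinder of radius 22 mm and height 83 mm. The lower flange rests on z = 0 and the three cylinders share a vertical axis.

The spool is on top of the stool, centred.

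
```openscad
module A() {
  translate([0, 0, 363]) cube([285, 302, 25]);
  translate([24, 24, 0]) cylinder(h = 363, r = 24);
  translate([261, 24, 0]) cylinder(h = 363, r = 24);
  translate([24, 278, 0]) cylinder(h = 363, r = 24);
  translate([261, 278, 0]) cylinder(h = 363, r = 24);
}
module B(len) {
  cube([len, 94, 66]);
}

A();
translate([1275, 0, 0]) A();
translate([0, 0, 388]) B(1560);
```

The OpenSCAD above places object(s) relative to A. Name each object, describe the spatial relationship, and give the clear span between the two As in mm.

Second stool starts at x = 1275; first ends at x = 285; clear span = 1275 − 285 = 990 mm.

A is a stool. B is a beam. A beam spans the tops of two stools. The clear span between the two stools is 990 mm.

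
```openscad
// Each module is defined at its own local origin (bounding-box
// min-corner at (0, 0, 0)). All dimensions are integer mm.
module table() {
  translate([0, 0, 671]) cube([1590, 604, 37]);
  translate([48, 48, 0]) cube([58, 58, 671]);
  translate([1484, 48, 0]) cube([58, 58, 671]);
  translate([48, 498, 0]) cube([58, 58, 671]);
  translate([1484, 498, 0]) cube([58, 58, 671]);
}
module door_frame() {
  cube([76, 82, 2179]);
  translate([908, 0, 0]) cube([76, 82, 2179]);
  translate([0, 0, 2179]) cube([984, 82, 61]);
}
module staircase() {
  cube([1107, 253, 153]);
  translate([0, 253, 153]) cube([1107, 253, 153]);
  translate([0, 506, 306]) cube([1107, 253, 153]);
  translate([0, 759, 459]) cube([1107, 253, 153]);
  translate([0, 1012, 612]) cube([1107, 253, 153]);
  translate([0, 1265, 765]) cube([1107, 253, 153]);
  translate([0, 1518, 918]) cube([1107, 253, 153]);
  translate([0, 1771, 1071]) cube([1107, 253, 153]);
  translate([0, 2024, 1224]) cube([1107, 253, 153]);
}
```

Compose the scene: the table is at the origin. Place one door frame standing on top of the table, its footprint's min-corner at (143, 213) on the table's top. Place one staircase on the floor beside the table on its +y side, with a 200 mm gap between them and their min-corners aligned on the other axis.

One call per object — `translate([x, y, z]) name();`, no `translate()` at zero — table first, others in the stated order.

table();
translate([143, 213, 708]) door_frame();
translate([0, 804, 0]) staircase();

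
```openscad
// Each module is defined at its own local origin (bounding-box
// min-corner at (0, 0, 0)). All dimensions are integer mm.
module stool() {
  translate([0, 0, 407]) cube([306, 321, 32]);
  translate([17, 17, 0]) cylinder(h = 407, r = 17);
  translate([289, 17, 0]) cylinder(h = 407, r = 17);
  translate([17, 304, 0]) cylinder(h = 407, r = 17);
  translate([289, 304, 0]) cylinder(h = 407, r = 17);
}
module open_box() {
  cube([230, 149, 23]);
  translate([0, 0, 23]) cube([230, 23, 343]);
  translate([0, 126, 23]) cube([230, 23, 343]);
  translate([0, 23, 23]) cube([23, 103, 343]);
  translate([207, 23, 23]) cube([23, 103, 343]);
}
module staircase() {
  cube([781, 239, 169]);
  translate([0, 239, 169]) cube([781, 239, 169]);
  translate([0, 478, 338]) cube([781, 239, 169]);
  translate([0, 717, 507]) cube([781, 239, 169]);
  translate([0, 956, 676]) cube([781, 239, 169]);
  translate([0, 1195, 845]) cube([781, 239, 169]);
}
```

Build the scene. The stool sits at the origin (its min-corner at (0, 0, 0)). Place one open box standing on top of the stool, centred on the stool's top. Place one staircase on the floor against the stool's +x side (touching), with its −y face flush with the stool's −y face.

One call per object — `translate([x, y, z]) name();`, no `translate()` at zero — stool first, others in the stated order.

stool();
translate([38, 86, 439]) open_box();
translate([306, 0, 0]) staircase();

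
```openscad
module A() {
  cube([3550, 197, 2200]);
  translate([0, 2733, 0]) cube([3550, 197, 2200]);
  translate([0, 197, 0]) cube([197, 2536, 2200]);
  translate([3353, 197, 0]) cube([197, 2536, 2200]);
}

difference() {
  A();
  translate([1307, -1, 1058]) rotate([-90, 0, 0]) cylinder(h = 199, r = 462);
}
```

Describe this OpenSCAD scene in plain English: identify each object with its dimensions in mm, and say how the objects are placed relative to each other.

A is the wall frame of a small rectangular building: four walls, each 2200 mm tall and 197 mm thick, enclosing a footprint 3550 mm (x) by 2930 mm (y) outside-to-outside, with no floor or roof. The front and back walls (the −y and +y sides) span the full width; the two side walls fit between them.

The house frame has a circular hole of radius 462 mm through its front wall, centred at (x = 1307, z = 1058).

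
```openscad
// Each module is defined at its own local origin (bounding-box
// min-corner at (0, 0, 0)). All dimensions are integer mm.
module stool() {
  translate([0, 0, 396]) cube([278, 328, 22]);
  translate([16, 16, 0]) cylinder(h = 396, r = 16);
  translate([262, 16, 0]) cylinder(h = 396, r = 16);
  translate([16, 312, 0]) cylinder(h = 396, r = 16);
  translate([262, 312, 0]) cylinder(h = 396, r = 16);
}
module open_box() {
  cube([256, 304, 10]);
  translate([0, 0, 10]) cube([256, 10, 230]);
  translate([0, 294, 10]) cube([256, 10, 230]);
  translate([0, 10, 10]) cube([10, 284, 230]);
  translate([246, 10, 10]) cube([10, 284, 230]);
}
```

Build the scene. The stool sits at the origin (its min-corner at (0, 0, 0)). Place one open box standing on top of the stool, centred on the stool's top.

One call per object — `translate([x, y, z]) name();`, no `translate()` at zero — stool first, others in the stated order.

stool();
translate([11, 12, 418]) open_box();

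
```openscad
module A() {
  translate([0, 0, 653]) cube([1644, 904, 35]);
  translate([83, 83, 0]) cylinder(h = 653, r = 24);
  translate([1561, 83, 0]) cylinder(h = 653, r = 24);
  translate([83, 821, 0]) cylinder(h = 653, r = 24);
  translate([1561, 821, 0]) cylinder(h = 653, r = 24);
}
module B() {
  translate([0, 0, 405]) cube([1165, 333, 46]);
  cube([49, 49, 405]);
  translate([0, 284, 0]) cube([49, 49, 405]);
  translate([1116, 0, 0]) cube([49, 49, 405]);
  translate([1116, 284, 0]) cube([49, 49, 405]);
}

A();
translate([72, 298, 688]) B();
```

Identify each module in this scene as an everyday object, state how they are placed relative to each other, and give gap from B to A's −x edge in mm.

The bench's min-x is at 72; the table's min-x is 0; gap = 72 mm.

A is a table. B is a bench. The bench is on top of the table. The gap from the bench to the table's −x edge is 72 mm.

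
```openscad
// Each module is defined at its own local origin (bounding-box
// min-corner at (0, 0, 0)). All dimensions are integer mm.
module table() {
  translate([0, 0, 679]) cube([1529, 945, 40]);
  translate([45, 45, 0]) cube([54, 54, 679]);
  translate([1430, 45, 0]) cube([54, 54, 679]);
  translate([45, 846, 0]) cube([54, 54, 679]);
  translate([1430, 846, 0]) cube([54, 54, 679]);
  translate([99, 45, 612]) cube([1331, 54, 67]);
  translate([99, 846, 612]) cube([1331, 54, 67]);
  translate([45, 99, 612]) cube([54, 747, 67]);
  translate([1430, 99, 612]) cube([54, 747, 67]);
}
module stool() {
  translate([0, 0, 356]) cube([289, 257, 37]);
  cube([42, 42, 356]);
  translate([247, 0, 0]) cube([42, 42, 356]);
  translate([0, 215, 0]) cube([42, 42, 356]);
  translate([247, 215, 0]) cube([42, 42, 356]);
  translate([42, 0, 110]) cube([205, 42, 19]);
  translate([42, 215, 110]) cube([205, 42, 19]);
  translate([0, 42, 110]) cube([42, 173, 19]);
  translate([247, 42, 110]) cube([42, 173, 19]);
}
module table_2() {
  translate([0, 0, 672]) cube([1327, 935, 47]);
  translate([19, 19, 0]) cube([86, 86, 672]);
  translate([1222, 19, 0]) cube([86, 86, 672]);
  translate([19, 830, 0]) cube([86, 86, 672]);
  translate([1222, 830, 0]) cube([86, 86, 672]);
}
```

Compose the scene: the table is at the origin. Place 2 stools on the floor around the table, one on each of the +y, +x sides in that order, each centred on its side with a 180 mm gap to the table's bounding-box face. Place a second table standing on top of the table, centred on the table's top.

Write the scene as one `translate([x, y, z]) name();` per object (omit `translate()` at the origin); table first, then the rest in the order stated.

table();
translate([620, 1125, 0]) stool();
translate([1709, 344, 0]) stool();
translate([101, 5, 719]) table_2();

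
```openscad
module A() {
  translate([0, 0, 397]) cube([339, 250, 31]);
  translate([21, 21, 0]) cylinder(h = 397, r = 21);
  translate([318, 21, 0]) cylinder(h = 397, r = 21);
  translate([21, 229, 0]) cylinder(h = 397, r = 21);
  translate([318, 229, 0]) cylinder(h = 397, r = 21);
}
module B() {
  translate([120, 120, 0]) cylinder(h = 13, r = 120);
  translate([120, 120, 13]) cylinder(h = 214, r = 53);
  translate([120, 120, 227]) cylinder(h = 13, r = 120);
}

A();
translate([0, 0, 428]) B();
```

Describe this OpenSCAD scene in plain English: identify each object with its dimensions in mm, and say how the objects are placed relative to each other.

A is a four-legged stool. The seat is a 339×250×31 mm slab whose top surface is at z = 428 mm; four round legs, each 42 mm in diameter, run from the floor (z = 0) to the underside of the seat, each leg's axis is inset half a diameter from the nearest pair of seat edges (so the leg's bounding box is flush with the corner).

B is a spool: two coaxial disc flanges of radius 120 mm and thickness 13 mm, joined by a core cylinder of radius 53 mm and height 214 mm. The lower flange rests on z = 0 and the three cylinders share a vertical axis.

The spool is on top of the stool.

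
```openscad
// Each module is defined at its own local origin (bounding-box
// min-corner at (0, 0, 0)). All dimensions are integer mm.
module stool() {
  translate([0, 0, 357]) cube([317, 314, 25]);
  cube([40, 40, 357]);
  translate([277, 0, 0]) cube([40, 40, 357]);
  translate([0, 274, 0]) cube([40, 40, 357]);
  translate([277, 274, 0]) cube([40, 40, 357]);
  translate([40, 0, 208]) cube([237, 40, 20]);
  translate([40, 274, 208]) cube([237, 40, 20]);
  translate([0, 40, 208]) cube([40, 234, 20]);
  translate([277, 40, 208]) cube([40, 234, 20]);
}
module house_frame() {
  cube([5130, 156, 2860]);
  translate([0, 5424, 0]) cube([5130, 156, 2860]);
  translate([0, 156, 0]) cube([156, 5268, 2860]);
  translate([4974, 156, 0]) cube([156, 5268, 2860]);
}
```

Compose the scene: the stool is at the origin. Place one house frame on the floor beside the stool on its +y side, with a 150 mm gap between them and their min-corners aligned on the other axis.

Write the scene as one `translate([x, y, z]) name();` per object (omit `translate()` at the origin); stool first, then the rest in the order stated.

stool();
translate([0, 464, 0]) house_frame();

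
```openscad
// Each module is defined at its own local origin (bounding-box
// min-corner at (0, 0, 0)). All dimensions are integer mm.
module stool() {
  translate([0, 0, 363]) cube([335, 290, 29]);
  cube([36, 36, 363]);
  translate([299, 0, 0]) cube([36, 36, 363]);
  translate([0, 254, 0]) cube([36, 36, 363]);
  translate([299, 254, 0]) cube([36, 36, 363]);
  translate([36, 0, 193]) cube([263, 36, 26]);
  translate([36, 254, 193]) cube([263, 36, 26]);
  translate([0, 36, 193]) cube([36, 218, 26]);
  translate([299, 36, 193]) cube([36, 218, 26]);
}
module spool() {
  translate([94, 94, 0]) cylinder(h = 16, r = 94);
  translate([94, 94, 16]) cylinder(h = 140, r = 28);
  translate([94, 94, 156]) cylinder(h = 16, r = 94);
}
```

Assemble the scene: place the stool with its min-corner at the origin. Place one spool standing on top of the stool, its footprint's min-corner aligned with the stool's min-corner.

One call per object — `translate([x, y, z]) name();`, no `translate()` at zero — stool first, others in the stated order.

stool();
translate([0, 0, 392]) spool();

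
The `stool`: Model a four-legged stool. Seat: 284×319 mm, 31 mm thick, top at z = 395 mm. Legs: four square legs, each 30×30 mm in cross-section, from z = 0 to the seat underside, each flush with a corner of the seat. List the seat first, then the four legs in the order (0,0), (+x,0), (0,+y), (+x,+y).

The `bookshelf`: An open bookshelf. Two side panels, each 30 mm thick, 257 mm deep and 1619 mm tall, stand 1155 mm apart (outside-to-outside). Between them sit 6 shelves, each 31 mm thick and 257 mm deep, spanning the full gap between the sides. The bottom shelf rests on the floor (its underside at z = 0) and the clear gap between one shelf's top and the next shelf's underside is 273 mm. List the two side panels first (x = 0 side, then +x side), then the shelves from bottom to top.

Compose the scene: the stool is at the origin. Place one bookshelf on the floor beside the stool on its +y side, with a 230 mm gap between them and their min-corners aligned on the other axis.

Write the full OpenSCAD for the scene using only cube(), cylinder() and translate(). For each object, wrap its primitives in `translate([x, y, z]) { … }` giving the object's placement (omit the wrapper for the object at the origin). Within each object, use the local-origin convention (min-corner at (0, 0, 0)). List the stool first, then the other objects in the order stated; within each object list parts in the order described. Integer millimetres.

translate([0, 0, 364]) cube([284, 319, 31]);
cube([30, 30, 364]);
translate([254, 0, 0]) cube([30, 30, 364]);
translate([0, 289, 0]) cube([30, 30, 364]);
translate([254, 289, 0]) cube([30, 30, 364]);
translate([0, 549, 0]) {
  cube([30, 257, 1619]);
  translate([1125, 0, 0]) cube([30, 257, 1619]);
  translate([30, 0, 0]) cube([1095, 257, 31]);
  translate([30, 0, 304]) cube([1095, 257, 31]);
  translate([30, 0, 608]) cube([1095, 257, 31]);
  translate([30, 0, 912]) cube([1095, 257, 31]);
  translate([30, 0, 1216]) cube([1095, 257, 31]);
  translate([30, 0, 1520]) cube([1095, 257, 31]);
}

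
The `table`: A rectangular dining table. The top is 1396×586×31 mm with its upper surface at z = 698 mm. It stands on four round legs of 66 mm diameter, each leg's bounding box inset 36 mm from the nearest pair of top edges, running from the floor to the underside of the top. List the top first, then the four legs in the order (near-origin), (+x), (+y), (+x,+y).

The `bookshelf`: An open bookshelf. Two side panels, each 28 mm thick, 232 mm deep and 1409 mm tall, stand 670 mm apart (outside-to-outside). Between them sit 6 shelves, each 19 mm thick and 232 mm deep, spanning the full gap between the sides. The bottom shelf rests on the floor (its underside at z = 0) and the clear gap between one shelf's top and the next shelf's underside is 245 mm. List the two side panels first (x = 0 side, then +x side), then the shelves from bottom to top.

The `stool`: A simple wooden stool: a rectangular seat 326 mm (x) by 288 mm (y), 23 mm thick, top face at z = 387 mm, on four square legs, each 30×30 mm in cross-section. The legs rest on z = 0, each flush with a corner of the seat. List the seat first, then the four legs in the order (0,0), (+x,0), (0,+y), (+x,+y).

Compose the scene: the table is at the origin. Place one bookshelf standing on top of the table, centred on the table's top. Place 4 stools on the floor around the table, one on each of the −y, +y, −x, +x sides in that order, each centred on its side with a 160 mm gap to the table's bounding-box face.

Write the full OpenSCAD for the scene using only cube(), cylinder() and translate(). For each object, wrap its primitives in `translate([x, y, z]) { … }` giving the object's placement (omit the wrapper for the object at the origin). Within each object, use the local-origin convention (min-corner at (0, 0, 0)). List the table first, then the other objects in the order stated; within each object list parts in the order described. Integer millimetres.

translate([0, 0, 667]) cube([1396, 586, 31]);
translate([69, 69, 0]) cylinder(h = 667, r = 33);
translate([1327, 69, 0]) cylinder(h = 667, r = 33);
translate([69, 517, 0]) cylinder(h = 667, r = 33);
translate([1327, 517, 0]) cylinder(h = 667, r = 33);
translate([363, 177, 698]) {
  cube([28, 232, 1409]);
  translate([642, 0, 0]) cube([28, 232, 1409]);
  translate([28, 0, 0]) cube([614, 232, 19]);
  translate([28, 0, 264]) cube([614, 232, 19]);
  translate([28, 0, 528]) cube([614, 232, 19]);
  translate([28, 0, 792]) cube([614, 232, 19]);
  translate([28, 0, 1056]) cube([614, 232, 19]);
  translate([28, 0, 1320]) cube([614, 232, 19]);
}
translate([535, -448, 0]) {
  translate([0, 0, 364]) cube([326, 288, 23]);
  cube([30, 30, 364]);
  translate([296, 0, 0]) cube([30, 30, 364]);
  translate([0, 258, 0]) cube([30, 30, 364]);
  translate([296, 258, 0]) cube([30, 30, 364]);
}
translate([535, 746, 0]) {
  translate([0, 0, 364]) cube([326, 288, 23]);
  cube([30, 30, 364]);
  translate([296, 0, 0]) cube([30, 30, 364]);
  translate([0, 258, 0]) cube([30, 30, 364]);
  translate([296, 258, 0]) cube([30, 30, 364]);
}
translate([-486, 149, 0]) {
  translate([0, 0, 364]) cube([326, 288, 23]);
  cube([30, 30, 364]);
  translate([296, 0, 0]) cube([30, 30, 364]);
  translate([0, 258, 0]) cube([30, 30, 364]);
  translate([296, 258, 0]) cube([30, 30, 364]);
}
translate([1556, 149, 0]) {
  translate([0, 0, 364]) cube([326, 288, 23]);
  cube([30, 30, 364]);
  translate([296, 0, 0]) cube([30, 30, 364]);
  translate([0, 258, 0]) cube([30, 30, 364]);
  translate([296, 258, 0]) cube([30, 30, 364]);
}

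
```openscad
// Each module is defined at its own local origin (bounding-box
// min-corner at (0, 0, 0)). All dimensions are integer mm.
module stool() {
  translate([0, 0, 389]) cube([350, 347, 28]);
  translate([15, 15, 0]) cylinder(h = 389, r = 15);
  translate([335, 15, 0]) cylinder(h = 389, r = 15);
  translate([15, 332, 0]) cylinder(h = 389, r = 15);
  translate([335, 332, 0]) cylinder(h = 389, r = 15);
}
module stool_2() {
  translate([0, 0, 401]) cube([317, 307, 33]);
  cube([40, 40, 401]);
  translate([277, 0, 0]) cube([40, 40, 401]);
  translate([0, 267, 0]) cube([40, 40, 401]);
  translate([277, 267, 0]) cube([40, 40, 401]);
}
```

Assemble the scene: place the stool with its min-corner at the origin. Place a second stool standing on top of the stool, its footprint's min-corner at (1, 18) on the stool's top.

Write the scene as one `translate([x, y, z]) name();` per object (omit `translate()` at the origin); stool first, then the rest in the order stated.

stool();
translate([1, 18, 417]) stool_2();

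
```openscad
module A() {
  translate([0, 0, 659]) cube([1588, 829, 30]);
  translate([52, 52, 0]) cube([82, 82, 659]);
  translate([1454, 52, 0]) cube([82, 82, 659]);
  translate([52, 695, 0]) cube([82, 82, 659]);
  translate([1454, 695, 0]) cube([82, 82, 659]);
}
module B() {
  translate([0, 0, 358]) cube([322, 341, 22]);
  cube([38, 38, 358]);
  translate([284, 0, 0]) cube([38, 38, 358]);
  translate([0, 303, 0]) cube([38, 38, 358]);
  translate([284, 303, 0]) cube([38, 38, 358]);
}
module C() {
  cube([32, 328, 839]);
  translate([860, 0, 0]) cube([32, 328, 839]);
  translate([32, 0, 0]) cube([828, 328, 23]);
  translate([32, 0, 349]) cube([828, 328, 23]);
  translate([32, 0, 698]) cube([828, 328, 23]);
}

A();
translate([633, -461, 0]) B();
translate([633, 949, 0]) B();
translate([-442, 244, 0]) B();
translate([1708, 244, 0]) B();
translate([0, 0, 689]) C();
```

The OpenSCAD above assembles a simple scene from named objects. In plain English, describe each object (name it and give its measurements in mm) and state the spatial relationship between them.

A is a rectangular dining table. The top is 1588×829×30 mm with its upper surface at z = 689 mm. It stands on four 82×82 mm square legs, each inset 52 mm from the nearest pair of top edges, running from the floor to the underside of the top.

B is a four-legged stool. The seat is 322×341 mm, 22 mm thick, top at z = 380 mm. It stands on four square legs, each 38×38 mm in cross-section, from z = 0 to the seat underside, each flush with a corner of the seat.

C is an open bookshelf. Two side panels, each 32 mm thick, 328 mm deep and 839 mm tall, stand 892 mm apart (outside-to-outside). Between them sit 3 shelves, each 23 mm thick and 328 mm deep, spanning the full gap between the sides. The bottom shelf rests on the floor (its underside at z = 0) and the clear gap between one shelf's top and the next shelf's underside is 326 mm.

Four stools sit around the table at the −y, +y, −x, +x sides. The bookshelf is on top of the table.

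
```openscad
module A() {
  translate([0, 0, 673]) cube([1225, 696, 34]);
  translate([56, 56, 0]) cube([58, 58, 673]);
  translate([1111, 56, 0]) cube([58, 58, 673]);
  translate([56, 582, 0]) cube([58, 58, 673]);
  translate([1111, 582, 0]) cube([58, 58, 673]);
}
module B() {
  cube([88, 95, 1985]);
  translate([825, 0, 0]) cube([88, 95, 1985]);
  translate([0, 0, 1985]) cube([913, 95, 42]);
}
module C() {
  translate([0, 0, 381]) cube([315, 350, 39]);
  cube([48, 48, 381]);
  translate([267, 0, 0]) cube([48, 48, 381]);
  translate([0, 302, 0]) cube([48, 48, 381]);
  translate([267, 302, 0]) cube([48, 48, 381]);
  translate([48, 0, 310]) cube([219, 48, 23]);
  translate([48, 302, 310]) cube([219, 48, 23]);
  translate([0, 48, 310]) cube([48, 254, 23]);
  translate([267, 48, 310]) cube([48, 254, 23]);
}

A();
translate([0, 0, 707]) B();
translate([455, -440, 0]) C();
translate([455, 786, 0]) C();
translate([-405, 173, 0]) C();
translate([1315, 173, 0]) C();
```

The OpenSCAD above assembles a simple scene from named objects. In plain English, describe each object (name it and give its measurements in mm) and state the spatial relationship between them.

A is a table: top 1225 mm (x) × 696 mm (y), 34 mm thick, upper face at z = 707 mm, on four 58×58 mm square legs, each inset 56 mm from the nearest pair of top edges, running from z = 0 to the bottom of the top.

B is a door frame. The clear opening is 737 mm wide and 1985 mm high. Two 88 mm wide jambs, 95 mm deep, stand either side of the opening from the floor to the top of the opening. A 42 mm thick head sits across the top of both jambs, spanning the full outside width of the frame.

C is a four-legged stool. The seat is 315×350 mm, 39 mm thick, top at z = 420 mm. It stands on four square legs, each 48×48 mm in cross-section, from z = 0 to the seat underside, each flush with a corner of the seat. Four stretchers, 48 mm wide and 23 mm tall, connect adjacent legs with their undersides at z = 310 mm, each running between the inner faces of the legs it joins and aligned with the legs' outer faces on the other axis.

The door frame is on top of the table. Four stools sit around the table at the −y, +y, −x, +x sides.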